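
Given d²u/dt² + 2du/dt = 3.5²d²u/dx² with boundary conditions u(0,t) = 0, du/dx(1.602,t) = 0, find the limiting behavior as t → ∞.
u → 0. Damping (γ=2) dissipates energy; oscillations decay exponentially.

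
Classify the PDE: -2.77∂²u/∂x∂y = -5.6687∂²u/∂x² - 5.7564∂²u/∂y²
Rewriting in standard form: 5.6687∂²u/∂x² - 2.77∂²u/∂x∂y + 5.7564∂²u/∂y² = 0. A = 5.6687, B = -2.77, C = 5.7564. Discriminant B² - 4AC = -122.85231872. Since -122.85231872 < 0, elliptic.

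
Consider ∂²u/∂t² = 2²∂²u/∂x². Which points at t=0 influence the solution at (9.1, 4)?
Domain of dependence: [1.1, 17.1]. Signals travel at speed 2, so data within |x - 9.1| ≤ 2·4 = 8 can reach the point.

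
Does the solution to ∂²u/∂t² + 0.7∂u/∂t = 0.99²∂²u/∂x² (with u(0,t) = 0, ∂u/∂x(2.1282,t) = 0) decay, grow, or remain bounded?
u → 0. Damping (γ=0.7) dissipates energy; oscillations decay exponentially.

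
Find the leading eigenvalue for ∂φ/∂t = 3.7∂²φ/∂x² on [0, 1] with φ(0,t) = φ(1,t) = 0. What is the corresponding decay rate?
Eigenvalues: λₙ = 3.7n²π².
First three modes:
  n=1: λ₁ = 3.7π² ≈ 36.518
  n=2: λ₂ = 14.8π² ≈ 146.07 (4× faster decay)
  n=3: λ₃ = 33.3π² ≈ 328.658 (9× faster decay)
As t → ∞, higher modes decay exponentially faster. The n=1 mode dominates: φ ~ c₁ sin(πx) e^{-λ₁t}.
Decay rate: λ₁ = 3.7π² ≈ 36.518.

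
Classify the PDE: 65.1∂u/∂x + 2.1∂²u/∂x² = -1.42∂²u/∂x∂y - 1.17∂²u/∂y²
Rewriting in standard form: 2.1∂²u/∂x² + 1.42∂²u/∂x∂y + 1.17∂²u/∂y² + 65.1∂u/∂x = 0. A = 2.1, B = 1.42, C = 1.17. Discriminant B² - 4AC = -7.8116. Since -7.8116 < 0, elliptic.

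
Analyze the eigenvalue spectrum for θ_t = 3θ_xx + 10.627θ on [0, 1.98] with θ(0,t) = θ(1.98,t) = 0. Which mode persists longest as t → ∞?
Eigenvalues: λₙ = 3n²π²/1.98² - 10.627.
First three modes:
  n=1: λ₁ = 3π²/1.98² - 10.627 ≈ -3.075
  n=2: λ₂ = 12π²/1.98² - 10.627 ≈ 19.583
  n=3: λ₃ = 27π²/1.98² - 10.627 ≈ 57.345
Since 3π²/1.98² ≈ 7.552 < 10.627, λ₁ < 0.
The n=1 mode grows fastest (−λₙ is largest for n=1) → dominates.
Asymptotic: θ ~ c₁ sin(πx/1.98) e^{3.075t} (exponential growth at rate −λ₁ ≈ 3.075).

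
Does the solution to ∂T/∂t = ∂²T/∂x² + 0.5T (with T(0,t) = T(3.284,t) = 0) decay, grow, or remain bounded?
T → 0. Diffusion dominates reaction (r=0.5 < κπ²/L²≈0.92); solution decays.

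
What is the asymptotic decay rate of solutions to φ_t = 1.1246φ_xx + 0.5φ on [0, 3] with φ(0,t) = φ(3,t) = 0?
Eigenvalues: λₙ = 1.1246n²π²/3² - 0.5.
First three modes:
  n=1: λ₁ = 1.1246π²/3² - 0.5 ≈ 0.733
  n=2: λ₂ = 4.4984π²/3² - 0.5 ≈ 4.433
  n=3: λ₃ = 10.1214π²/3² - 0.5 ≈ 10.599
Since 1.1246π²/3² ≈ 1.233 > 0.5, all λₙ > 0.
The n=1 mode decays slowest → dominates as t → ∞.
Asymptotic: φ ~ c₁ sin(πx/3) e^{-λ₁t} with decay rate λ₁ ≈ 0.733.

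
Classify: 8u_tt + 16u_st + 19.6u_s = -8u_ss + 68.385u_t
Rewriting in standard form: 8u_ss + 16u_st + 8u_tt + 19.6u_s - 68.385u_t = 0. Parabolic (discriminant = 0).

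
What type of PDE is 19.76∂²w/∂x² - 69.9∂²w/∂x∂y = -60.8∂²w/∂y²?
Rewriting in standard form: 19.76∂²w/∂x² - 69.9∂²w/∂x∂y + 60.8∂²w/∂y² = 0. With A = 19.76, B = -69.9, C = 60.8, the discriminant is 80.378. This is a hyperbolic PDE.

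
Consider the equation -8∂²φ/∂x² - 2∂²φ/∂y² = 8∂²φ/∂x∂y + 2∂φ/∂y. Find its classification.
Rewriting in standard form: -8∂²φ/∂x² - 8∂²φ/∂x∂y - 2∂²φ/∂y² - 2∂φ/∂y = 0. Parabolic. (A = -8, B = -8, C = -2 gives B² - 4AC = 0.)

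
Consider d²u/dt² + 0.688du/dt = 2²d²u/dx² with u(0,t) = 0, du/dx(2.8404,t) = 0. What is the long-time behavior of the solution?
As t → ∞, u → 0. Damping (γ=0.688) dissipates energy; oscillations decay exponentially.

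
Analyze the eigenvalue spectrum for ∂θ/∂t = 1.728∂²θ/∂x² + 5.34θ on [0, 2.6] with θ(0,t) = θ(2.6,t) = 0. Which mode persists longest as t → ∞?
Eigenvalues: λₙ = 1.728n²π²/2.6² - 5.34.
First three modes:
  n=1: λ₁ = 1.728π²/2.6² - 5.34 ≈ -2.817
  n=2: λ₂ = 6.912π²/2.6² - 5.34 ≈ 4.752
  n=3: λ₃ = 15.552π²/2.6² - 5.34 ≈ 17.366
Since 1.728π²/2.6² ≈ 2.523 < 5.34, λ₁ < 0.
The n=1 mode grows fastest (−λₙ is largest for n=1) → dominates.
Asymptotic: θ ~ c₁ sin(πx/2.6) e^{2.817t} (exponential growth at rate −λ₁ ≈ 2.817).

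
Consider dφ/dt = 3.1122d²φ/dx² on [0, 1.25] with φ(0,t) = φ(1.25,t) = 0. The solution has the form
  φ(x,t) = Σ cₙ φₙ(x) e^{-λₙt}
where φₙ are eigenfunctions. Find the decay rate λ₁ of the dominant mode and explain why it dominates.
Eigenvalues: λₙ = 3.1122n²π²/1.25².
First three modes:
  n=1: λ₁ = 3.1122π²/1.25² ≈ 19.658
  n=2: λ₂ = 12.4488π²/1.25² ≈ 78.633 (4× faster decay)
  n=3: λ₃ = 28.0098π²/1.25² ≈ 176.925 (9× faster decay)
As t → ∞, higher modes decay exponentially faster. The n=1 mode dominates: φ ~ c₁ sin(πx/1.25) e^{-λ₁t}.
Decay rate: λ₁ = 3.1122π²/1.25² ≈ 19.658.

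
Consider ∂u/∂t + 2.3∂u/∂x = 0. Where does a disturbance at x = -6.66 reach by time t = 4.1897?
At x = 2.97631. The characteristic carries data from (-6.66, 0) to (2.97631, 4.1897).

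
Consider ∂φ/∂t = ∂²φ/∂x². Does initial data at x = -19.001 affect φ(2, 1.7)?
Yes, for any finite x. The heat equation has infinite propagation speed, so all initial data affects all points at any t > 0.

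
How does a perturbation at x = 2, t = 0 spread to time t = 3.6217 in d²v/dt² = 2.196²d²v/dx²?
Domain of influence: [-5.9532532, 9.9532532]. Data at x = 2 spreads outward at speed 2.196.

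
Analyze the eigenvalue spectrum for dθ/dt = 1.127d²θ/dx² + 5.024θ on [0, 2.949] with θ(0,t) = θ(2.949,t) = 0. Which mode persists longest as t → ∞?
Eigenvalues: λₙ = 1.127n²π²/2.949² - 5.024.
First three modes:
  n=1: λ₁ = 1.127π²/2.949² - 5.024 ≈ -3.745
  n=2: λ₂ = 4.508π²/2.949² - 5.024 ≈ 0.092
  n=3: λ₃ = 10.143π²/2.949² - 5.024 ≈ 6.487
Since 1.127π²/2.949² ≈ 1.279 < 5.024, λ₁ < 0.
The n=1 mode grows fastest (−λₙ is largest for n=1) → dominates.
Asymptotic: θ ~ c₁ sin(πx/2.949) e^{3.745t} (exponential growth at rate −λ₁ ≈ 3.745).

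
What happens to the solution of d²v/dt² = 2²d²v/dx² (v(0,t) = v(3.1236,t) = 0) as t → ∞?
v oscillates (no decay). Energy is conserved; the solution oscillates indefinitely as standing waves.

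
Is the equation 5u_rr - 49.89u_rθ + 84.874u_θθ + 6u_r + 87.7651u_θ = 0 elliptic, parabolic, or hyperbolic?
Computing B² - 4AC with A = 5, B = -49.89, C = 84.874: discriminant = 791.5321 (positive). Answer: hyperbolic.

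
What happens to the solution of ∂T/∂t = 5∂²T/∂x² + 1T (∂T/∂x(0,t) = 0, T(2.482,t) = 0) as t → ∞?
T → 0. Diffusion dominates reaction (r=1 < κπ²/(4L²)≈2); solution decays.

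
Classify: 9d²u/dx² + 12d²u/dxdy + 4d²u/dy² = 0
Parabolic (discriminant = 0).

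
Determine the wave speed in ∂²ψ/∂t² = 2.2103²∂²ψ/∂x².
Speed = 2.2103. Information travels along characteristics x = x₀ ± 2.2103t.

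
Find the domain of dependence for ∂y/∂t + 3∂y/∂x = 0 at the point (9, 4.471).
A single point: x = -4.413. The characteristic through (9, 4.471) is x - 3t = const, so x = 9 - 3·4.471 = -4.413.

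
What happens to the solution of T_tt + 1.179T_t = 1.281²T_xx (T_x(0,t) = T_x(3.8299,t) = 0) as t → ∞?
T → constant (steady state). Damping (γ=1.179) dissipates the nonconstant modes; with Neumann BCs the spatial average obeys M''+γM'=0 and tends to a finite limit.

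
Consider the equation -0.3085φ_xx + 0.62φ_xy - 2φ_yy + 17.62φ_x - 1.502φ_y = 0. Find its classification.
Elliptic. (A = -0.3085, B = 0.62, C = -2 gives B² - 4AC = -2.0836.)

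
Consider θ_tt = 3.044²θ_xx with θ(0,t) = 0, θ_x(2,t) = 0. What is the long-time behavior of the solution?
As t → ∞, θ oscillates (no decay). Energy is conserved; the solution oscillates indefinitely as standing waves.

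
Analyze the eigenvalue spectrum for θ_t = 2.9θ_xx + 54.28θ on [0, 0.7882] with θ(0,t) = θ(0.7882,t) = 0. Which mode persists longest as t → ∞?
Eigenvalues: λₙ = 2.9n²π²/0.7882² - 54.28.
First three modes:
  n=1: λ₁ = 2.9π²/0.7882² - 54.28 ≈ -8.209
  n=2: λ₂ = 11.6π²/0.7882² - 54.28 ≈ 130.003
  n=3: λ₃ = 26.1π²/0.7882² - 54.28 ≈ 360.356
Since 2.9π²/0.7882² ≈ 46.071 < 54.28, λ₁ < 0.
The n=1 mode grows fastest (−λₙ is largest for n=1) → dominates.
Asymptotic: θ ~ c₁ sin(πx/0.7882) e^{8.209t} (exponential growth at rate −λ₁ ≈ 8.209).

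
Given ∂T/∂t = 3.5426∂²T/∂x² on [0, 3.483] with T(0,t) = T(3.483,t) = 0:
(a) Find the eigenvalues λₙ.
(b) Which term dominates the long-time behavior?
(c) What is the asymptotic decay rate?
Eigenvalues: λₙ = 3.5426n²π²/3.483².
First three modes:
  n=1: λ₁ = 3.5426π²/3.483² ≈ 2.882
  n=2: λ₂ = 14.1704π²/3.483² ≈ 11.529 (4× faster decay)
  n=3: λ₃ = 31.8834π²/3.483² ≈ 25.939 (9× faster decay)
As t → ∞, higher modes decay exponentially faster. The n=1 mode dominates: T ~ c₁ sin(πx/3.483) e^{-λ₁t}.
Decay rate: λ₁ = 3.5426π²/3.483² ≈ 2.882.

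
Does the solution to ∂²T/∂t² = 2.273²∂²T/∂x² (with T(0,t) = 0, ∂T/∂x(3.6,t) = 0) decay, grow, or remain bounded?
T oscillates (no decay). Energy is conserved; the solution oscillates indefinitely as standing waves.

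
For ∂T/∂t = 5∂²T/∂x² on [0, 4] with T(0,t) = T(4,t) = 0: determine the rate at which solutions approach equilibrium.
Eigenvalues: λₙ = 5n²π²/4².
First three modes:
  n=1: λ₁ = 5π²/4² ≈ 3.084
  n=2: λ₂ = 20π²/4² ≈ 12.337 (4× faster decay)
  n=3: λ₃ = 45π²/4² ≈ 27.758 (9× faster decay)
As t → ∞, higher modes decay exponentially faster. The n=1 mode dominates: T ~ c₁ sin(πx/4) e^{-λ₁t}.
Decay rate: λ₁ = 5π²/4² ≈ 3.084.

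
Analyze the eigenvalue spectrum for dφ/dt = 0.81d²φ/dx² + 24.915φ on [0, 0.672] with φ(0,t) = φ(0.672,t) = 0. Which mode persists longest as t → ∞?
Eigenvalues: λₙ = 0.81n²π²/0.672² - 24.915.
First three modes:
  n=1: λ₁ = 0.81π²/0.672² - 24.915 ≈ -7.212
  n=2: λ₂ = 3.24π²/0.672² - 24.915 ≈ 45.897
  n=3: λ₃ = 7.29π²/0.672² - 24.915 ≈ 134.412
Since 0.81π²/0.672² ≈ 17.703 < 24.915, λ₁ < 0.
The n=1 mode grows fastest (−λₙ is largest for n=1) → dominates.
Asymptotic: φ ~ c₁ sin(πx/0.672) e^{7.212t} (exponential growth at rate −λ₁ ≈ 7.212).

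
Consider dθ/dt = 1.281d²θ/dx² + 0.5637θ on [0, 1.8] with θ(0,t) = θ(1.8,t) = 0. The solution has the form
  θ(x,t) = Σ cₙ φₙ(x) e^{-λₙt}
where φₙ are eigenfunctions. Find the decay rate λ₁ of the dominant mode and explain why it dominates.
Eigenvalues: λₙ = 1.281n²π²/1.8² - 0.5637.
First three modes:
  n=1: λ₁ = 1.281π²/1.8² - 0.5637 ≈ 3.338
  n=2: λ₂ = 5.124π²/1.8² - 0.5637 ≈ 15.045
  n=3: λ₃ = 11.529π²/1.8² - 0.5637 ≈ 34.556
Since 1.281π²/1.8² ≈ 3.902 > 0.5637, all λₙ > 0.
The n=1 mode decays slowest → dominates as t → ∞.
Asymptotic: θ ~ c₁ sin(πx/1.8) e^{-λ₁t} with decay rate λ₁ ≈ 3.338.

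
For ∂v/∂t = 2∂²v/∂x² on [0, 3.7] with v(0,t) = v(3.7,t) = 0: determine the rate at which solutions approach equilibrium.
Eigenvalues: λₙ = 2n²π²/3.7².
First three modes:
  n=1: λ₁ = 2π²/3.7² ≈ 1.442
  n=2: λ₂ = 8π²/3.7² ≈ 5.767 (4× faster decay)
  n=3: λ₃ = 18π²/3.7² ≈ 12.977 (9× faster decay)
As t → ∞, higher modes decay exponentially faster. The n=1 mode dominates: v ~ c₁ sin(πx/3.7) e^{-λ₁t}.
Decay rate: λ₁ = 2π²/3.7² ≈ 1.442.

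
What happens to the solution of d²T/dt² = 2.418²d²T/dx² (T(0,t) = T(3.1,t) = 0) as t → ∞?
T oscillates (no decay). Energy is conserved; the solution oscillates indefinitely as standing waves.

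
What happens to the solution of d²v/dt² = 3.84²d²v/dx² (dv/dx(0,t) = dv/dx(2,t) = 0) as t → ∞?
v oscillates about a mean that drifts linearly in t (generically unbounded; no decay). There is no damping, so the nonconstant modes persist as standing waves (energy conserved, no decay). But with Neumann conditions at both ends the constant mode has eigenvalue 0: the spatial mean M(t) of v satisfies M'' = 0, so M(t) = M(0) + M'(0)·t. Unless the initial velocity has zero mean (∫v_t(x,0)dx = 0), the solution grows linearly in t (unbounded, though not exponentially); if it does have zero mean, the solution stays bounded and simply oscillates.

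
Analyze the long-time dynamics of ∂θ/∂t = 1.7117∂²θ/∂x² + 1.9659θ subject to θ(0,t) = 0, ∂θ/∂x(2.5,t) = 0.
Long-time behavior: θ grows unboundedly. Reaction dominates diffusion (r=1.9659 > κπ²/(4L²)≈0.68); solution grows exponentially.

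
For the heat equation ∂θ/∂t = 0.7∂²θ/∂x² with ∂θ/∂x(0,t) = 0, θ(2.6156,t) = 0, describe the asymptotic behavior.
θ → 0. Heat escapes through the Dirichlet boundary.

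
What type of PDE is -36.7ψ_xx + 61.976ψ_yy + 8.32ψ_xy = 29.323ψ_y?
Rewriting in standard form: -36.7ψ_xx + 8.32ψ_xy + 61.976ψ_yy - 29.323ψ_y = 0. With A = -36.7, B = 8.32, C = 61.976, the discriminant is 9167.2992. This is a hyperbolic PDE.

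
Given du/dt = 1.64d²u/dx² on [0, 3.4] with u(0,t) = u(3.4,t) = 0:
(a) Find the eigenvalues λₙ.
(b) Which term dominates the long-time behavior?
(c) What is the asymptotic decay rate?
Eigenvalues: λₙ = 1.64n²π²/3.4².
First three modes:
  n=1: λ₁ = 1.64π²/3.4² ≈ 1.4
  n=2: λ₂ = 6.56π²/3.4² ≈ 5.601 (4× faster decay)
  n=3: λ₃ = 14.76π²/3.4² ≈ 12.602 (9× faster decay)
As t → ∞, higher modes decay exponentially faster. The n=1 mode dominates: u ~ c₁ sin(πx/3.4) e^{-λ₁t}.
Decay rate: λ₁ = 1.64π²/3.4² ≈ 1.4.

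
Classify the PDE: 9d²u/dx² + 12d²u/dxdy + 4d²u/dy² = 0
A = 9, B = 12, C = 4. Discriminant B² - 4AC = 0. Since 0 = 0, parabolic.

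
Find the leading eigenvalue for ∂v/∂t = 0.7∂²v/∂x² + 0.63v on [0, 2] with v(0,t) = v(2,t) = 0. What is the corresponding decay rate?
Eigenvalues: λₙ = 0.7n²π²/2² - 0.63.
First three modes:
  n=1: λ₁ = 0.7π²/2² - 0.63 ≈ 1.097
  n=2: λ₂ = 2.8π²/2² - 0.63 ≈ 6.279
  n=3: λ₃ = 6.3π²/2² - 0.63 ≈ 14.915
Since 0.7π²/2² ≈ 1.727 > 0.63, all λₙ > 0.
The n=1 mode decays slowest → dominates as t → ∞.
Asymptotic: v ~ c₁ sin(πx/2) e^{-λ₁t} with decay rate λ₁ ≈ 1.097.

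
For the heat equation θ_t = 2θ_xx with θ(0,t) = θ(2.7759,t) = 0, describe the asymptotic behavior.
θ → 0. Heat diffuses out through both boundaries.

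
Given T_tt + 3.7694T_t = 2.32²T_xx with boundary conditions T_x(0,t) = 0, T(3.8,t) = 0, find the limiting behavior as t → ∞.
T → 0. Damping (γ=3.7694) dissipates energy; oscillations decay exponentially.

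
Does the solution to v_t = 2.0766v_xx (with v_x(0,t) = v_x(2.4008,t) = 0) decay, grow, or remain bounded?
v → constant (steady state). Heat is conserved (no flux at boundaries); solution approaches the spatial average.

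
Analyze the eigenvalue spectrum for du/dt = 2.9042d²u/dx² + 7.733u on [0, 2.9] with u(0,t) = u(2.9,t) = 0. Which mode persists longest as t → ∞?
Eigenvalues: λₙ = 2.9042n²π²/2.9² - 7.733.
First three modes:
  n=1: λ₁ = 2.9042π²/2.9² - 7.733 ≈ -4.325
  n=2: λ₂ = 11.6168π²/2.9² - 7.733 ≈ 5.9
  n=3: λ₃ = 26.1378π²/2.9² - 7.733 ≈ 22.941
Since 2.9042π²/2.9² ≈ 3.408 < 7.733, λ₁ < 0.
The n=1 mode grows fastest (−λₙ is largest for n=1) → dominates.
Asymptotic: u ~ c₁ sin(πx/2.9) e^{4.325t} (exponential growth at rate −λ₁ ≈ 4.325).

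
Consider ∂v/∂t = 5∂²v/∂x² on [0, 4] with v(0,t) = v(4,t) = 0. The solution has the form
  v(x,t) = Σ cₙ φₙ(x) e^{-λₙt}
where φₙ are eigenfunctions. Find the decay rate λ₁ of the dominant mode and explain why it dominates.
Eigenvalues: λₙ = 5n²π²/4².
First three modes:
  n=1: λ₁ = 5π²/4² ≈ 3.084
  n=2: λ₂ = 20π²/4² ≈ 12.337 (4× faster decay)
  n=3: λ₃ = 45π²/4² ≈ 27.758 (9× faster decay)
As t → ∞, higher modes decay exponentially faster. The n=1 mode dominates: v ~ c₁ sin(πx/4) e^{-λ₁t}.
Decay rate: λ₁ = 5π²/4² ≈ 3.084.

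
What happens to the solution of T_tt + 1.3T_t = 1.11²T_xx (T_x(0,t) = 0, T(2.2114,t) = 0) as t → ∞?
T → 0. Damping (γ=1.3) dissipates energy; oscillations decay exponentially.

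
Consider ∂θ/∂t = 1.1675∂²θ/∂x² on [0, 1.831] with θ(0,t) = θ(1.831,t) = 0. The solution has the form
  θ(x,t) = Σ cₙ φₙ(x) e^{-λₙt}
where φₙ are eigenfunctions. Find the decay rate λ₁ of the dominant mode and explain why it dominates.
Eigenvalues: λₙ = 1.1675n²π²/1.831².
First three modes:
  n=1: λ₁ = 1.1675π²/1.831² ≈ 3.437
  n=2: λ₂ = 4.67π²/1.831² ≈ 13.748 (4× faster decay)
  n=3: λ₃ = 10.5075π²/1.831² ≈ 30.933 (9× faster decay)
As t → ∞, higher modes decay exponentially faster. The n=1 mode dominates: θ ~ c₁ sin(πx/1.831) e^{-λ₁t}.
Decay rate: λ₁ = 1.1675π²/1.831² ≈ 3.437.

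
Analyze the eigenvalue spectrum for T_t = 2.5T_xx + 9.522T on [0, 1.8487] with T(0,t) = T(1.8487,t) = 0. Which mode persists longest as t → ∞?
Eigenvalues: λₙ = 2.5n²π²/1.8487² - 9.522.
First three modes:
  n=1: λ₁ = 2.5π²/1.8487² - 9.522 ≈ -2.303
  n=2: λ₂ = 10π²/1.8487² - 9.522 ≈ 19.356
  n=3: λ₃ = 22.5π²/1.8487² - 9.522 ≈ 55.453
Since 2.5π²/1.8487² ≈ 7.219 < 9.522, λ₁ < 0.
The n=1 mode grows fastest (−λₙ is largest for n=1) → dominates.
Asymptotic: T ~ c₁ sin(πx/1.8487) e^{2.303t} (exponential growth at rate −λ₁ ≈ 2.303).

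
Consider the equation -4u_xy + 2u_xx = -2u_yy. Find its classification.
Rewriting in standard form: 2u_xx - 4u_xy + 2u_yy = 0. Parabolic. (A = 2, B = -4, C = 2 gives B² - 4AC = 0.)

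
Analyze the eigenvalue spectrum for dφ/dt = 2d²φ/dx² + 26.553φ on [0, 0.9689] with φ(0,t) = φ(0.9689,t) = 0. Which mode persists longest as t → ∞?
Eigenvalues: λₙ = 2n²π²/0.9689² - 26.553.
First three modes:
  n=1: λ₁ = 2π²/0.9689² - 26.553 ≈ -5.526
  n=2: λ₂ = 8π²/0.9689² - 26.553 ≈ 57.554
  n=3: λ₃ = 18π²/0.9689² - 26.553 ≈ 162.688
Since 2π²/0.9689² ≈ 21.027 < 26.553, λ₁ < 0.
The n=1 mode grows fastest (−λₙ is largest for n=1) → dominates.
Asymptotic: φ ~ c₁ sin(πx/0.9689) e^{5.526t} (exponential growth at rate −λ₁ ≈ 5.526).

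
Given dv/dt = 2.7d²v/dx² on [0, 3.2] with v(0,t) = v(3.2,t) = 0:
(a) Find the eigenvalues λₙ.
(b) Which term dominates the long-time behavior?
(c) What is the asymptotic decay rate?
Eigenvalues: λₙ = 2.7n²π²/3.2².
First three modes:
  n=1: λ₁ = 2.7π²/3.2² ≈ 2.602
  n=2: λ₂ = 10.8π²/3.2² ≈ 10.409 (4× faster decay)
  n=3: λ₃ = 24.3π²/3.2² ≈ 23.421 (9× faster decay)
As t → ∞, higher modes decay exponentially faster. The n=1 mode dominates: v ~ c₁ sin(πx/3.2) e^{-λ₁t}.
Decay rate: λ₁ = 2.7π²/3.2² ≈ 2.602.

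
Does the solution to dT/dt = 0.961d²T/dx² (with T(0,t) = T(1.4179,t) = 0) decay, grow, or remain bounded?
T → 0. Heat diffuses out through both boundaries.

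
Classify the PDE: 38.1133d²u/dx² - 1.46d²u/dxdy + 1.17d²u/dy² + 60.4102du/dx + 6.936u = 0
A = 38.1133, B = -1.46, C = 1.17. Discriminant B² - 4AC = -176.238644. Since -176.238644 < 0, elliptic.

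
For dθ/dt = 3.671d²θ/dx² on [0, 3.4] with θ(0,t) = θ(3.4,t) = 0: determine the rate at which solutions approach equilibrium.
Eigenvalues: λₙ = 3.671n²π²/3.4².
First three modes:
  n=1: λ₁ = 3.671π²/3.4² ≈ 3.134
  n=2: λ₂ = 14.684π²/3.4² ≈ 12.537 (4× faster decay)
  n=3: λ₃ = 33.039π²/3.4² ≈ 28.208 (9× faster decay)
As t → ∞, higher modes decay exponentially faster. The n=1 mode dominates: θ ~ c₁ sin(πx/3.4) e^{-λ₁t}.
Decay rate: λ₁ = 3.671π²/3.4² ≈ 3.134.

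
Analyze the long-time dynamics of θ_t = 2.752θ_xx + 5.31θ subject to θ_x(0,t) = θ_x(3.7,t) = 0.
Long-time behavior: θ grows unboundedly. With Neumann BCs the constant mode has diffusion eigenvalue 0, so any r > 0 makes it grow like e^(5.31t); solution grows exponentially.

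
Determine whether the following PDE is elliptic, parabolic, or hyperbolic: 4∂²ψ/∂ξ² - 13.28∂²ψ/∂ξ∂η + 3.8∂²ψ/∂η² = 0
Coefficients: A = 4, B = -13.28, C = 3.8. B² - 4AC = 115.5584, which is positive, so the equation is hyperbolic.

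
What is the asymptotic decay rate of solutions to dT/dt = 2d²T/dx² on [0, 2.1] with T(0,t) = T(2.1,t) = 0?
Eigenvalues: λₙ = 2n²π²/2.1².
First three modes:
  n=1: λ₁ = 2π²/2.1² ≈ 4.476
  n=2: λ₂ = 8π²/2.1² ≈ 17.904 (4× faster decay)
  n=3: λ₃ = 18π²/2.1² ≈ 40.284 (9× faster decay)
As t → ∞, higher modes decay exponentially faster. The n=1 mode dominates: T ~ c₁ sin(πx/2.1) e^{-λ₁t}.
Decay rate: λ₁ = 2π²/2.1² ≈ 4.476.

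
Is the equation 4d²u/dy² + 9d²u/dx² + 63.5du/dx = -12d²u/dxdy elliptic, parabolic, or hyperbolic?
Rewriting in standard form: 9d²u/dx² + 12d²u/dxdy + 4d²u/dy² + 63.5du/dx = 0. Computing B² - 4AC with A = 9, B = 12, C = 4: discriminant = 0 (zero). Answer: parabolic.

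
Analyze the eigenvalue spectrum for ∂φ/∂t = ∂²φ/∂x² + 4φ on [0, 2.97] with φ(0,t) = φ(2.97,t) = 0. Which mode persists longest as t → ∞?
Eigenvalues: λₙ = n²π²/2.97² - 4.
First three modes:
  n=1: λ₁ = π²/2.97² - 4 ≈ -2.881
  n=2: λ₂ = 4π²/2.97² - 4 ≈ 0.476
  n=3: λ₃ = 9π²/2.97² - 4 ≈ 6.07
Since π²/2.97² ≈ 1.119 < 4, λ₁ < 0.
The n=1 mode grows fastest (−λₙ is largest for n=1) → dominates.
Asymptotic: φ ~ c₁ sin(πx/2.97) e^{2.881t} (exponential growth at rate −λ₁ ≈ 2.881).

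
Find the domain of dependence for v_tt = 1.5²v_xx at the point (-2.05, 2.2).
Domain of dependence: [-5.35, 1.25]. Signals travel at speed 1.5, so data within |x - -2.05| ≤ 1.5·2.2 = 3.3 can reach the point.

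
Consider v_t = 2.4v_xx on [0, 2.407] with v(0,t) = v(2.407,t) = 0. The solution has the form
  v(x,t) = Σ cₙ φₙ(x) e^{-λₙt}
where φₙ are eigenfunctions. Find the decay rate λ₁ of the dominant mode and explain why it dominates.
Eigenvalues: λₙ = 2.4n²π²/2.407².
First three modes:
  n=1: λ₁ = 2.4π²/2.407² ≈ 4.088
  n=2: λ₂ = 9.6π²/2.407² ≈ 16.354 (4× faster decay)
  n=3: λ₃ = 21.6π²/2.407² ≈ 36.796 (9× faster decay)
As t → ∞, higher modes decay exponentially faster. The n=1 mode dominates: v ~ c₁ sin(πx/2.407) e^{-λ₁t}.
Decay rate: λ₁ = 2.4π²/2.407² ≈ 4.088.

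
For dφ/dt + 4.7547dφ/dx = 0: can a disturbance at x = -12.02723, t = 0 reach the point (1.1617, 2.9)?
No. Only data at x = -12.62693 affects (1.1617, 2.9). Advection has one-way propagation along characteristics.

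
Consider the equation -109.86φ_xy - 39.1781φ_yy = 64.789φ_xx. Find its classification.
Rewriting in standard form: -64.789φ_xx - 109.86φ_xy - 39.1781φ_yy = 0. Hyperbolic. (A = -64.789, B = -109.86, C = -39.1781 gives B² - 4AC = 1915.9799164.)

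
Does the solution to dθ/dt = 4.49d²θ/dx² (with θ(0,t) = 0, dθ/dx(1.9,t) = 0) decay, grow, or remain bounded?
θ → 0. Heat escapes through the Dirichlet boundary.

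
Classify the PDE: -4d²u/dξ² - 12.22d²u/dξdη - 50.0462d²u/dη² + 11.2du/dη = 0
A = -4, B = -12.22, C = -50.0462. Discriminant B² - 4AC = -651.4108. Since -651.4108 < 0, elliptic.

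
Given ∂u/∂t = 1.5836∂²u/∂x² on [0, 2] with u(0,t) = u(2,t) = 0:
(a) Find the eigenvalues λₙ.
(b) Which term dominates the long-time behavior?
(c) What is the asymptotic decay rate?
Eigenvalues: λₙ = 1.5836n²π²/2².
First three modes:
  n=1: λ₁ = 1.5836π²/2² ≈ 3.907
  n=2: λ₂ = 6.3344π²/2² ≈ 15.63 (4× faster decay)
  n=3: λ₃ = 14.2524π²/2² ≈ 35.166 (9× faster decay)
As t → ∞, higher modes decay exponentially faster. The n=1 mode dominates: u ~ c₁ sin(πx/2) e^{-λ₁t}.
Decay rate: λ₁ = 1.5836π²/2² ≈ 3.907.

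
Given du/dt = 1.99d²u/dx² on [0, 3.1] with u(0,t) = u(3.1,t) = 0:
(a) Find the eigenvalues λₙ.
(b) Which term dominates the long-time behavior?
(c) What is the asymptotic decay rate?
Eigenvalues: λₙ = 1.99n²π²/3.1².
First three modes:
  n=1: λ₁ = 1.99π²/3.1² ≈ 2.044
  n=2: λ₂ = 7.96π²/3.1² ≈ 8.175 (4× faster decay)
  n=3: λ₃ = 17.91π²/3.1² ≈ 18.394 (9× faster decay)
As t → ∞, higher modes decay exponentially faster. The n=1 mode dominates: u ~ c₁ sin(πx/3.1) e^{-λ₁t}.
Decay rate: λ₁ = 1.99π²/3.1² ≈ 2.044.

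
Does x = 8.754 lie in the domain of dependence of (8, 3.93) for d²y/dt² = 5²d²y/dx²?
Yes. The domain of dependence is [-11.65, 27.65], and 8.754 ∈ [-11.65, 27.65].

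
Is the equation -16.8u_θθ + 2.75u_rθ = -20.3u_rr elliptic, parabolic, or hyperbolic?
Rewriting in standard form: 20.3u_rr + 2.75u_rθ - 16.8u_θθ = 0. Computing B² - 4AC with A = 20.3, B = 2.75, C = -16.8: discriminant = 1371.7225 (positive). Answer: hyperbolic.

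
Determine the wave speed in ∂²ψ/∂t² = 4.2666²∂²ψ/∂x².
Speed = 4.2666. Information travels along characteristics x = x₀ ± 4.2666t.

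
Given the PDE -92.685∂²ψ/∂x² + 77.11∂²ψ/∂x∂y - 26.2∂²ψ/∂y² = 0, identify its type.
The second-order coefficients are A = -92.685, B = 77.11, C = -26.2. Since B² - 4AC = -3767.4359 < 0, this is an elliptic PDE.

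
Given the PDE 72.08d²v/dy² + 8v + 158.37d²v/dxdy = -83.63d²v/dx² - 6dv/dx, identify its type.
Rewriting in standard form: 83.63d²v/dx² + 158.37d²v/dxdy + 72.08d²v/dy² + 6dv/dx + 8v = 0. The second-order coefficients are A = 83.63, B = 158.37, C = 72.08. Since B² - 4AC = 968.8553 > 0, this is a hyperbolic PDE.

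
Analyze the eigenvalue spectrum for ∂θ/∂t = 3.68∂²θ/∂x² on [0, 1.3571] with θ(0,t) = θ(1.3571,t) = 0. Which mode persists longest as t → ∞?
Eigenvalues: λₙ = 3.68n²π²/1.3571².
First three modes:
  n=1: λ₁ = 3.68π²/1.3571² ≈ 19.721
  n=2: λ₂ = 14.72π²/1.3571² ≈ 78.883 (4× faster decay)
  n=3: λ₃ = 33.12π²/1.3571² ≈ 177.487 (9× faster decay)
As t → ∞, higher modes decay exponentially faster. The n=1 mode dominates: θ ~ c₁ sin(πx/1.3571) e^{-λ₁t}.
Decay rate: λ₁ = 3.68π²/1.3571² ≈ 19.721.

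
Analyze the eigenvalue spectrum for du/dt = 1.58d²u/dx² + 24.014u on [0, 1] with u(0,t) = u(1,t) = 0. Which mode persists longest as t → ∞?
Eigenvalues: λₙ = 1.58n²π²/1² - 24.014.
First three modes:
  n=1: λ₁ = 1.58π² - 24.014 ≈ -8.42
  n=2: λ₂ = 6.32π² - 24.014 ≈ 38.362
  n=3: λ₃ = 14.22π² - 24.014 ≈ 116.332
Since 1.58π² ≈ 15.594 < 24.014, λ₁ < 0.
The n=1 mode grows fastest (−λₙ is largest for n=1) → dominates.
Asymptotic: u ~ c₁ sin(πx/1) e^{8.42t} (exponential growth at rate −λ₁ ≈ 8.42).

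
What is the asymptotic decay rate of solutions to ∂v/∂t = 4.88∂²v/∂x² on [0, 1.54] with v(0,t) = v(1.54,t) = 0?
Eigenvalues: λₙ = 4.88n²π²/1.54².
First three modes:
  n=1: λ₁ = 4.88π²/1.54² ≈ 20.309
  n=2: λ₂ = 19.52π²/1.54² ≈ 81.234 (4× faster decay)
  n=3: λ₃ = 43.92π²/1.54² ≈ 182.777 (9× faster decay)
As t → ∞, higher modes decay exponentially faster. The n=1 mode dominates: v ~ c₁ sin(πx/1.54) e^{-λ₁t}.
Decay rate: λ₁ = 4.88π²/1.54² ≈ 20.309.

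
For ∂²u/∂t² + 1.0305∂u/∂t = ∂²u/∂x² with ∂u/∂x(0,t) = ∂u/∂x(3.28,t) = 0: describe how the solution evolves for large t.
u → constant (steady state). Damping (γ=1.0305) dissipates the nonconstant modes; with Neumann BCs the spatial average obeys M''+γM'=0 and tends to a finite limit.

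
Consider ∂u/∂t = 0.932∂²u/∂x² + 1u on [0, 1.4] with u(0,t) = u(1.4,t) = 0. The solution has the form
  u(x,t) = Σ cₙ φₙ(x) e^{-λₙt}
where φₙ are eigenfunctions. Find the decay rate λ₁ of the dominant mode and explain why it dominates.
Eigenvalues: λₙ = 0.932n²π²/1.4² - 1.
First three modes:
  n=1: λ₁ = 0.932π²/1.4² - 1 ≈ 3.693
  n=2: λ₂ = 3.728π²/1.4² - 1 ≈ 17.772
  n=3: λ₃ = 8.388π²/1.4² - 1 ≈ 41.238
Since 0.932π²/1.4² ≈ 4.693 > 1, all λₙ > 0.
The n=1 mode decays slowest → dominates as t → ∞.
Asymptotic: u ~ c₁ sin(πx/1.4) e^{-λ₁t} with decay rate λ₁ ≈ 3.693.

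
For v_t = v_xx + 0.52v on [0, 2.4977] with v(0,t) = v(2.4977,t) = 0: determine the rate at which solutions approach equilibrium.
Eigenvalues: λₙ = n²π²/2.4977² - 0.52.
First three modes:
  n=1: λ₁ = π²/2.4977² - 0.52 ≈ 1.062
  n=2: λ₂ = 4π²/2.4977² - 0.52 ≈ 5.808
  n=3: λ₃ = 9π²/2.4977² - 0.52 ≈ 13.718
Since π²/2.4977² ≈ 1.582 > 0.52, all λₙ > 0.
The n=1 mode decays slowest → dominates as t → ∞.
Asymptotic: v ~ c₁ sin(πx/2.4977) e^{-λ₁t} with decay rate λ₁ ≈ 1.062.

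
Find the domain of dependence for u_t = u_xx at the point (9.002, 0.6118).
The entire real line. The heat equation has infinite propagation speed: any initial disturbance instantly affects all points (though exponentially small far away).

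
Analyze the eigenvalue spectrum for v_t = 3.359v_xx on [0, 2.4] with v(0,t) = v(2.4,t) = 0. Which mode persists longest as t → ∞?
Eigenvalues: λₙ = 3.359n²π²/2.4².
First three modes:
  n=1: λ₁ = 3.359π²/2.4² ≈ 5.756
  n=2: λ₂ = 13.436π²/2.4² ≈ 23.022 (4× faster decay)
  n=3: λ₃ = 30.231π²/2.4² ≈ 51.8 (9× faster decay)
As t → ∞, higher modes decay exponentially faster. The n=1 mode dominates: v ~ c₁ sin(πx/2.4) e^{-λ₁t}.
Decay rate: λ₁ = 3.359π²/2.4² ≈ 5.756.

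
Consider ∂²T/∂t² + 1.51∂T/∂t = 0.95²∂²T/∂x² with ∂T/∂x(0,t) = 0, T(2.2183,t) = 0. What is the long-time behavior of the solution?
As t → ∞, T → 0. Damping (γ=1.51) dissipates energy; oscillations decay exponentially.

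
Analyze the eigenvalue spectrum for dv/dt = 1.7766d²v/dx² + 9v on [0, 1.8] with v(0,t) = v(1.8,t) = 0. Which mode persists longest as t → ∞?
Eigenvalues: λₙ = 1.7766n²π²/1.8² - 9.
First three modes:
  n=1: λ₁ = 1.7766π²/1.8² - 9 ≈ -3.588
  n=2: λ₂ = 7.1064π²/1.8² - 9 ≈ 12.647
  n=3: λ₃ = 15.9894π²/1.8² - 9 ≈ 39.706
Since 1.7766π²/1.8² ≈ 5.412 < 9, λ₁ < 0.
The n=1 mode grows fastest (−λₙ is largest for n=1) → dominates.
Asymptotic: v ~ c₁ sin(πx/1.8) e^{3.588t} (exponential growth at rate −λ₁ ≈ 3.588).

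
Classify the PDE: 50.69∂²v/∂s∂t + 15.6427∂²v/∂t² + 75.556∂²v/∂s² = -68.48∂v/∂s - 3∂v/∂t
Rewriting in standard form: 75.556∂²v/∂s² + 50.69∂²v/∂s∂t + 15.6427∂²v/∂t² + 68.48∂v/∂s + 3∂v/∂t = 0. A = 75.556, B = 50.69, C = 15.6427. Discriminant B² - 4AC = -2158.1232648. Since -2158.1232648 < 0, elliptic.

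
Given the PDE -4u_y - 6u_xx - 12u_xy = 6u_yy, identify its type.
Rewriting in standard form: -6u_xx - 12u_xy - 6u_yy - 4u_y = 0. The second-order coefficients are A = -6, B = -12, C = -6. Since B² - 4AC = 0 = 0, this is a parabolic PDE.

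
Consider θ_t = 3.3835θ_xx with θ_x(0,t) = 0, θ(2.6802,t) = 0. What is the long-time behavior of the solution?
As t → ∞, θ → 0. Heat escapes through the Dirichlet boundary.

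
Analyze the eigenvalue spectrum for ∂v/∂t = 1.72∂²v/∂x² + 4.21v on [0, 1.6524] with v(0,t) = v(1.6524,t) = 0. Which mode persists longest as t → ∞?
Eigenvalues: λₙ = 1.72n²π²/1.6524² - 4.21.
First three modes:
  n=1: λ₁ = 1.72π²/1.6524² - 4.21 ≈ 2.007
  n=2: λ₂ = 6.88π²/1.6524² - 4.21 ≈ 20.659
  n=3: λ₃ = 15.48π²/1.6524² - 4.21 ≈ 51.745
Since 1.72π²/1.6524² ≈ 6.217 > 4.21, all λₙ > 0.
The n=1 mode decays slowest → dominates as t → ∞.
Asymptotic: v ~ c₁ sin(πx/1.6524) e^{-λ₁t} with decay rate λ₁ ≈ 2.007.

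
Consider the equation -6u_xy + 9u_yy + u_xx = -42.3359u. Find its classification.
Rewriting in standard form: u_xx - 6u_xy + 9u_yy + 42.3359u = 0. Parabolic. (A = 1, B = -6, C = 9 gives B² - 4AC = 0.)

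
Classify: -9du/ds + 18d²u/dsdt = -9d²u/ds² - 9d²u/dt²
Rewriting in standard form: 9d²u/ds² + 18d²u/dsdt + 9d²u/dt² - 9du/ds = 0. Parabolic (discriminant = 0).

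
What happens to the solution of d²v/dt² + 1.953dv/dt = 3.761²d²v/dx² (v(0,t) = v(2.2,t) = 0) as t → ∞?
v → 0. Damping (γ=1.953) dissipates energy; oscillations decay exponentially.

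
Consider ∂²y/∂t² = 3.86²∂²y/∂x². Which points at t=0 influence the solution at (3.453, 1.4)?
Domain of dependence: [-1.951, 8.857]. Signals travel at speed 3.86, so data within |x - 3.453| ≤ 3.86·1.4 = 5.404 can reach the point.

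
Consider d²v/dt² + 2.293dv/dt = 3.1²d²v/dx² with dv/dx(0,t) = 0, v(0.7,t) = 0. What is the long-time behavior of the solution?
As t → ∞, v → 0. Damping (γ=2.293) dissipates energy; oscillations decay exponentially.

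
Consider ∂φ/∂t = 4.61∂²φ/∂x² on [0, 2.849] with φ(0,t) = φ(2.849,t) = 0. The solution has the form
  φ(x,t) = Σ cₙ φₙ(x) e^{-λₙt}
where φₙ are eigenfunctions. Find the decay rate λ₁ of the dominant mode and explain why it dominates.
Eigenvalues: λₙ = 4.61n²π²/2.849².
First three modes:
  n=1: λ₁ = 4.61π²/2.849² ≈ 5.606
  n=2: λ₂ = 18.44π²/2.849² ≈ 22.422 (4× faster decay)
  n=3: λ₃ = 41.49π²/2.849² ≈ 50.45 (9× faster decay)
As t → ∞, higher modes decay exponentially faster. The n=1 mode dominates: φ ~ c₁ sin(πx/2.849) e^{-λ₁t}.
Decay rate: λ₁ = 4.61π²/2.849² ≈ 5.606.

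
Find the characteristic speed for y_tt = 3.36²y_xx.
Speed = 3.36. Information travels along characteristics x = x₀ ± 3.36t.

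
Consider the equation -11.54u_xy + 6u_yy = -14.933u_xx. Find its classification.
Rewriting in standard form: 14.933u_xx - 11.54u_xy + 6u_yy = 0. Elliptic. (A = 14.933, B = -11.54, C = 6 gives B² - 4AC = -225.2204.)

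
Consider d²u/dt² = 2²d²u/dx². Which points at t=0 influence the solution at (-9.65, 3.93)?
Domain of dependence: [-17.51, -1.79]. Signals travel at speed 2, so data within |x - -9.65| ≤ 2·3.93 = 7.86 can reach the point.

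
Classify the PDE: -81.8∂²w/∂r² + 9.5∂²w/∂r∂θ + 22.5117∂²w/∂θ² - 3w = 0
A = -81.8, B = 9.5, C = 22.5117. Discriminant B² - 4AC = 7456.07824. Since 7456.07824 > 0, hyperbolic.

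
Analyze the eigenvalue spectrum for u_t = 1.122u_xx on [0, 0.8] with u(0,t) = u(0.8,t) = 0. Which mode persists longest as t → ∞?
Eigenvalues: λₙ = 1.122n²π²/0.8².
First three modes:
  n=1: λ₁ = 1.122π²/0.8² ≈ 17.303
  n=2: λ₂ = 4.488π²/0.8² ≈ 69.211 (4× faster decay)
  n=3: λ₃ = 10.098π²/0.8² ≈ 155.724 (9× faster decay)
As t → ∞, higher modes decay exponentially faster. The n=1 mode dominates: u ~ c₁ sin(πx/0.8) e^{-λ₁t}.
Decay rate: λ₁ = 1.122π²/0.8² ≈ 17.303.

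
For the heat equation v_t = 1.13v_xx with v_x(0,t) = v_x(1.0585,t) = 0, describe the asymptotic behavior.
v → constant (steady state). Heat is conserved (no flux at boundaries); solution approaches the spatial average.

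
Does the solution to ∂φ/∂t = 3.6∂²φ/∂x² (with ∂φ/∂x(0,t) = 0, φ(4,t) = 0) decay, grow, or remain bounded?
φ → 0. Heat escapes through the Dirichlet boundary.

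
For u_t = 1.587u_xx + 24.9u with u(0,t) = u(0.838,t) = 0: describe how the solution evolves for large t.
u grows unboundedly. Reaction dominates diffusion (r=24.9 > κπ²/L²≈22.3); solution grows exponentially.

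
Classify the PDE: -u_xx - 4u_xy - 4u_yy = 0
A = -1, B = -4, C = -4. Discriminant B² - 4AC = 0. Since 0 = 0, parabolic.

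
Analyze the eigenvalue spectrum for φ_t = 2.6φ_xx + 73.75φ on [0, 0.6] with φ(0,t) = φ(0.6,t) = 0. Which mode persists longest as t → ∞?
Eigenvalues: λₙ = 2.6n²π²/0.6² - 73.75.
First three modes:
  n=1: λ₁ = 2.6π²/0.6² - 73.75 ≈ -2.47
  n=2: λ₂ = 10.4π²/0.6² - 73.75 ≈ 211.372
  n=3: λ₃ = 23.4π²/0.6² - 73.75 ≈ 567.774
Since 2.6π²/0.6² ≈ 71.28 < 73.75, λ₁ < 0.
The n=1 mode grows fastest (−λₙ is largest for n=1) → dominates.
Asymptotic: φ ~ c₁ sin(πx/0.6) e^{2.47t} (exponential growth at rate −λ₁ ≈ 2.47).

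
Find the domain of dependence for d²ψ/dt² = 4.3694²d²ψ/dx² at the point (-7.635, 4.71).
Domain of dependence: [-28.214874, 12.944874]. Signals travel at speed 4.3694, so data within |x - -7.635| ≤ 4.3694·4.71 = 20.579874 can reach the point.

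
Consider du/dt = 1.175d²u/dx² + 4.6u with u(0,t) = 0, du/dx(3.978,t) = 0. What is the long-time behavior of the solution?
As t → ∞, u grows unboundedly. Reaction dominates diffusion (r=4.6 > κπ²/(4L²)≈0.18); solution grows exponentially.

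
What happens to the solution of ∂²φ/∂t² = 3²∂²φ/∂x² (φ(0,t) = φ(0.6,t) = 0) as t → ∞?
φ oscillates (no decay). Energy is conserved; the solution oscillates indefinitely as standing waves.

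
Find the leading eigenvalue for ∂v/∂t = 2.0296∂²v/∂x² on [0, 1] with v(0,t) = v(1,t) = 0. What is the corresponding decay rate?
Eigenvalues: λₙ = 2.0296n²π².
First three modes:
  n=1: λ₁ = 2.0296π² ≈ 20.031
  n=2: λ₂ = 8.1184π² ≈ 80.125 (4× faster decay)
  n=3: λ₃ = 18.2664π² ≈ 180.282 (9× faster decay)
As t → ∞, higher modes decay exponentially faster. The n=1 mode dominates: v ~ c₁ sin(πx) e^{-λ₁t}.
Decay rate: λ₁ = 2.0296π² ≈ 20.031.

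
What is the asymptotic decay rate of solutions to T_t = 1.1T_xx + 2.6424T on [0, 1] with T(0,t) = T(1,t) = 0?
Eigenvalues: λₙ = 1.1n²π²/1² - 2.6424.
First three modes:
  n=1: λ₁ = 1.1π² - 2.6424 ≈ 8.214
  n=2: λ₂ = 4.4π² - 2.6424 ≈ 40.784
  n=3: λ₃ = 9.9π² - 2.6424 ≈ 95.067
Since 1.1π² ≈ 10.857 > 2.6424, all λₙ > 0.
The n=1 mode decays slowest → dominates as t → ∞.
Asymptotic: T ~ c₁ sin(πx/1) e^{-λ₁t} with decay rate λ₁ ≈ 8.214.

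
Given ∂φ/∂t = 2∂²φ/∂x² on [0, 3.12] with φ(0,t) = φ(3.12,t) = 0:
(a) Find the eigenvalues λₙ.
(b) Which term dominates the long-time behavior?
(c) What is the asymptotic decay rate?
Eigenvalues: λₙ = 2n²π²/3.12².
First three modes:
  n=1: λ₁ = 2π²/3.12² ≈ 2.028
  n=2: λ₂ = 8π²/3.12² ≈ 8.111 (4× faster decay)
  n=3: λ₃ = 18π²/3.12² ≈ 18.25 (9× faster decay)
As t → ∞, higher modes decay exponentially faster. The n=1 mode dominates: φ ~ c₁ sin(πx/3.12) e^{-λ₁t}.
Decay rate: λ₁ = 2π²/3.12² ≈ 2.028.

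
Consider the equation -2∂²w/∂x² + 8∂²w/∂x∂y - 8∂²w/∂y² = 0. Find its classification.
Parabolic. (A = -2, B = 8, C = -8 gives B² - 4AC = 0.)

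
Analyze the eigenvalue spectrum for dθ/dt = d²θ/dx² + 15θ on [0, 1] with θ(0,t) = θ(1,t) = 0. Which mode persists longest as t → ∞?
Eigenvalues: λₙ = n²π²/1² - 15.
First three modes:
  n=1: λ₁ = π² - 15 ≈ -5.13
  n=2: λ₂ = 4π² - 15 ≈ 24.478
  n=3: λ₃ = 9π² - 15 ≈ 73.826
Since π² ≈ 9.87 < 15, λ₁ < 0.
The n=1 mode grows fastest (−λₙ is largest for n=1) → dominates.
Asymptotic: θ ~ c₁ sin(πx/1) e^{5.13t} (exponential growth at rate −λ₁ ≈ 5.13).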